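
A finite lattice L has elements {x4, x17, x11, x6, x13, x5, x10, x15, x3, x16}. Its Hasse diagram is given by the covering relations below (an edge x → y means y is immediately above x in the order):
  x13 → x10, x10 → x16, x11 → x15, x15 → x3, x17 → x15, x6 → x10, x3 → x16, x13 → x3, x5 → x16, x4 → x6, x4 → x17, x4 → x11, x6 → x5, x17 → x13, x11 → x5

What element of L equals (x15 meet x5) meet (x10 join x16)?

x15 ∧ x5 = x11
x10 ∨ x16 = x16
x11 ∧ x16 = x11

x11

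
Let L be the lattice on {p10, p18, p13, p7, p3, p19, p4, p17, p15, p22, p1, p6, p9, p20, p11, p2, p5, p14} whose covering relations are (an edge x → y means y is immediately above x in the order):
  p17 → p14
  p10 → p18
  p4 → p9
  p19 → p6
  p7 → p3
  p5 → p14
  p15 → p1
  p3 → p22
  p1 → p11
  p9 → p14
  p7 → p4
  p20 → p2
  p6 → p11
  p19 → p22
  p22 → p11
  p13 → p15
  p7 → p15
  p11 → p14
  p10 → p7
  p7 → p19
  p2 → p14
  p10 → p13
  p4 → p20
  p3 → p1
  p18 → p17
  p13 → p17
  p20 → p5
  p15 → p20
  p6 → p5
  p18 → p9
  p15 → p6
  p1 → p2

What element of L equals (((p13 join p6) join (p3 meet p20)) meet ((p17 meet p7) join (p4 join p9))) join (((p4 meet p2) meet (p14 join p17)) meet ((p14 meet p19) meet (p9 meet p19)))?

p7

p13 ∨ p6 = p6
p3 ∧ p20 = p7
p6 ∨ p7 = p6
p17 ∧ p7 = p10
p4 ∨ p9 = p9
p10 ∨ p9 = p9
p6 ∧ p9 = p7
p4 ∧ p2 = p4
p14 ∨ p17 = p14
p4 ∧ p14 = p4
p14 ∧ p19 = p19
p9 ∧ p19 = p7
p19 ∧ p7 = p7
p4 ∧ p7 = p7
p7 ∨ p7 = p7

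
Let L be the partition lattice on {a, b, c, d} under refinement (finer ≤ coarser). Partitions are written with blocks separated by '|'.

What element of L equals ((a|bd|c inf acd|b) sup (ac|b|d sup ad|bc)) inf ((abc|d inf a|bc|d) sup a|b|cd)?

a|bd|c ∧ acd|b = a|b|c|d
ac|b|d ∨ ad|bc = abcd
a|b|c|d ∨ abcd = abcd
abc|d ∧ a|bc|d = a|bc|d
a|bc|d ∨ a|b|cd = a|bcd
abcd ∧ a|bcd = a|bcd

a|bcd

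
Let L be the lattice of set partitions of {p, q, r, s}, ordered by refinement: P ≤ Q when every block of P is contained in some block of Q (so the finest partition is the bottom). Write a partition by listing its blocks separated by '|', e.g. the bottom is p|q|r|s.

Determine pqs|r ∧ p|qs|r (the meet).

The meet (common refinement) of pqs|r and p|qs|r intersects blocks pairwise, giving p|qs|r.

p|qs|r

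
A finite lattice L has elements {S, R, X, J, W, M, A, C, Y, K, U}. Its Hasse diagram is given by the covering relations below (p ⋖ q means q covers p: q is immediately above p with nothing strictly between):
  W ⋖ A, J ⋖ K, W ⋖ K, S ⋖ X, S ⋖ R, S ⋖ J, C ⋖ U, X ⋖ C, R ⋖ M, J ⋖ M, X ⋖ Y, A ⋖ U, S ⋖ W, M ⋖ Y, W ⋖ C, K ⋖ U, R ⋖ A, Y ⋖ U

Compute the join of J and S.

Common upper bounds of {J, S}: J, K, M, U, Y.
The least among these is J.

J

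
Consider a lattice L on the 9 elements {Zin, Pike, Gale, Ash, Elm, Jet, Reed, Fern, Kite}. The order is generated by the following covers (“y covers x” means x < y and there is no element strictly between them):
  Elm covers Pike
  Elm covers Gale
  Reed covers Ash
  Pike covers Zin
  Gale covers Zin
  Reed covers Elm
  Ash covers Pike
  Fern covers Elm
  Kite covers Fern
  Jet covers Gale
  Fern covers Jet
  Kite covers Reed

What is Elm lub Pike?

Elm

Common upper bounds of {Elm, Pike}: Elm, Fern, Kite, Reed.
The least among these is Elm.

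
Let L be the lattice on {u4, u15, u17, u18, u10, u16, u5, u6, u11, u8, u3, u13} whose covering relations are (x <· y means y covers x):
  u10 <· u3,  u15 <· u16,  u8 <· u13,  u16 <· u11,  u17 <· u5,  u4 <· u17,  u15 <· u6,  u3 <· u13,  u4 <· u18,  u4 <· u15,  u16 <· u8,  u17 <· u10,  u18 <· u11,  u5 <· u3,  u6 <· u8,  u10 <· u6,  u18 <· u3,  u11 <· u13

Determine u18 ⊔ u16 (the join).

u11

Common upper bounds of {u18, u16}: u11, u13.
The least among these is u11.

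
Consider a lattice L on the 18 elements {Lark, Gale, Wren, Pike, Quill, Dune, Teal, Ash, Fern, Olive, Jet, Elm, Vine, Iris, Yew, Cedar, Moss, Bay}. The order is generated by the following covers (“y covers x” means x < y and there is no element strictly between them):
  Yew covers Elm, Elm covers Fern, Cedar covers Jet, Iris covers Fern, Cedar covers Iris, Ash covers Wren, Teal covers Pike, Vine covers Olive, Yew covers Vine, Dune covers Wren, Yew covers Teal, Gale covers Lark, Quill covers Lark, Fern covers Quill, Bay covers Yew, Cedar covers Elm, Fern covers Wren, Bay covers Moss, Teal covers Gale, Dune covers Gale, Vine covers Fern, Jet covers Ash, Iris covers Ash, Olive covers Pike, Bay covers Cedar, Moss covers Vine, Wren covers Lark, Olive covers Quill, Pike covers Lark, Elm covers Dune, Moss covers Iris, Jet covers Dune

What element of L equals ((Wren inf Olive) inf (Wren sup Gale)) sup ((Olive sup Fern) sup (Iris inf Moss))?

Wren ∧ Olive = Lark
Wren ∨ Gale = Dune
Lark ∧ Dune = Lark
Olive ∨ Fern = Vine
Iris ∧ Moss = Iris
Vine ∨ Iris = Moss
Lark ∨ Moss = Moss

Moss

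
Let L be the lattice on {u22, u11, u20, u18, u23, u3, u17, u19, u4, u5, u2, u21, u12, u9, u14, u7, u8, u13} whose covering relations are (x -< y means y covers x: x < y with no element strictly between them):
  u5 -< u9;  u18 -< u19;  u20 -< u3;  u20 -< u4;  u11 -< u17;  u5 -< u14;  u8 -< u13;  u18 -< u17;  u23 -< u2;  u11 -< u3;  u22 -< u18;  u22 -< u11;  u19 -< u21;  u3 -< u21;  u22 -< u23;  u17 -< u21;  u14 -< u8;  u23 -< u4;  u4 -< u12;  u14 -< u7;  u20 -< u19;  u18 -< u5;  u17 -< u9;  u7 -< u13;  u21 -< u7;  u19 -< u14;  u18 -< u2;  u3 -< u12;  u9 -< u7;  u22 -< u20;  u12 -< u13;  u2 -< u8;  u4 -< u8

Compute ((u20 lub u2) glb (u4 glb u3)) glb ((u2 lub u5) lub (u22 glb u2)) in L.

u20

u20 ∨ u2 = u8
u4 ∧ u3 = u20
u8 ∧ u20 = u20
u2 ∨ u5 = u8
u22 ∧ u2 = u22
u8 ∨ u22 = u8
u20 ∧ u8 = u20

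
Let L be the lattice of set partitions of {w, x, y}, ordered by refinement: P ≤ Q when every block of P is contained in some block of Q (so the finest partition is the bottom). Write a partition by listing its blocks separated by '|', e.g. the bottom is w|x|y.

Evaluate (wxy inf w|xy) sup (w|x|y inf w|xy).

wxy ∧ w|xy = w|xy
w|x|y ∧ w|xy = w|x|y
w|xy ∨ w|x|y = w|xy

w|xy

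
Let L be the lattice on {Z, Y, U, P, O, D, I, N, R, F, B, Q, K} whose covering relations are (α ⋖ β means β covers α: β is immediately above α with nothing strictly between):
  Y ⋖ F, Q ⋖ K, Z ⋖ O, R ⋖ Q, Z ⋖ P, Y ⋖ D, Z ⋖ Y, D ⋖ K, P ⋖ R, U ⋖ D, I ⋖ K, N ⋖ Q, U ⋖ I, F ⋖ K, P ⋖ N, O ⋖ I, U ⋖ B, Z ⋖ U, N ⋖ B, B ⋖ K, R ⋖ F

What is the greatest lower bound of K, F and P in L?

P

Common lower bounds of {K, F, P}: P, Z.
The greatest among these is P.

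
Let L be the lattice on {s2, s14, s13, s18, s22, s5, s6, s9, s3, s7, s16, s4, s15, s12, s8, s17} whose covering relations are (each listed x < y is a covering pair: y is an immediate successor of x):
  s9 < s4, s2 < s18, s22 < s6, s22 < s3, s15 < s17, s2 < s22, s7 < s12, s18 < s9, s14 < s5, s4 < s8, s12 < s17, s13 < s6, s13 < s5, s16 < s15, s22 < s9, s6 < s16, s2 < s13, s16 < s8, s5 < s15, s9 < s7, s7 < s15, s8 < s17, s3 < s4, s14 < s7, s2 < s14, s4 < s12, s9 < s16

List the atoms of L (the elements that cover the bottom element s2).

The atoms are exactly the elements that cover s2: s13, s14, s18, s22.

s13, s14, s18, s22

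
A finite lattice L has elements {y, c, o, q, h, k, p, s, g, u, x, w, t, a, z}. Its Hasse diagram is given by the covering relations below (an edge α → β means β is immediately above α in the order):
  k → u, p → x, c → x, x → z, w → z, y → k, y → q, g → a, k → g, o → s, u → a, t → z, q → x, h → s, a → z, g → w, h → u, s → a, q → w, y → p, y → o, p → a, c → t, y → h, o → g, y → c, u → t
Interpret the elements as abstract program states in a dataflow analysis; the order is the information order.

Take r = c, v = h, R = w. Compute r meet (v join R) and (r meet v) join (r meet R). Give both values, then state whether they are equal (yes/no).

c; y; no

v join R = z, so r meet (v join R) = c meet z = c.
r meet v = y and r meet R = y, so (r meet v) join (r meet R) = y join y = y.
Equal: no.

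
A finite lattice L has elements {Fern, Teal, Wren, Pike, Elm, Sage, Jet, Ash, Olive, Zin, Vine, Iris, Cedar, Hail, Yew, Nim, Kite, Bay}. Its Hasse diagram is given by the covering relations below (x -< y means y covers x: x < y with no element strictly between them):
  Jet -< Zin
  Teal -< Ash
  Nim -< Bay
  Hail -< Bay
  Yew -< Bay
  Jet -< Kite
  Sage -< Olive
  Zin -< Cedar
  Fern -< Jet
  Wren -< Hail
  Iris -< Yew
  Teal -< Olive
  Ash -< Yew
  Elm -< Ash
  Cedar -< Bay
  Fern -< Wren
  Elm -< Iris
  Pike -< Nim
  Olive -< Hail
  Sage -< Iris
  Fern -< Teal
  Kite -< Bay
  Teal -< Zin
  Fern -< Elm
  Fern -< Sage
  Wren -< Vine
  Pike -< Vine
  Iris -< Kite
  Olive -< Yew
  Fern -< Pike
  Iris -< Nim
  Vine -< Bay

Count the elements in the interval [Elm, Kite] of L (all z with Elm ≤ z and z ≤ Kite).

The interval [Elm, Kite] = {Elm, Iris, Kite}, which has 3 elements.

3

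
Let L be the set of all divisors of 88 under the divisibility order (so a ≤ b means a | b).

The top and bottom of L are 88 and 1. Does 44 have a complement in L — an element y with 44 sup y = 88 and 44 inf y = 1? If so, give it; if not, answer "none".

none

For every candidate y, either 44 ∨ y ≠ 88 or 44 ∧ y ≠ 1; no complement exists.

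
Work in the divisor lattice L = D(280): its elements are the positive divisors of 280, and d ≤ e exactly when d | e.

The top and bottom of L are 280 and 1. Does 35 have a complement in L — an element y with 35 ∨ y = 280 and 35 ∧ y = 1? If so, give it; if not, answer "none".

8

Need y with 35 ∨ y = 280 and 35 ∧ y = 1.
Checking each element gives: 8.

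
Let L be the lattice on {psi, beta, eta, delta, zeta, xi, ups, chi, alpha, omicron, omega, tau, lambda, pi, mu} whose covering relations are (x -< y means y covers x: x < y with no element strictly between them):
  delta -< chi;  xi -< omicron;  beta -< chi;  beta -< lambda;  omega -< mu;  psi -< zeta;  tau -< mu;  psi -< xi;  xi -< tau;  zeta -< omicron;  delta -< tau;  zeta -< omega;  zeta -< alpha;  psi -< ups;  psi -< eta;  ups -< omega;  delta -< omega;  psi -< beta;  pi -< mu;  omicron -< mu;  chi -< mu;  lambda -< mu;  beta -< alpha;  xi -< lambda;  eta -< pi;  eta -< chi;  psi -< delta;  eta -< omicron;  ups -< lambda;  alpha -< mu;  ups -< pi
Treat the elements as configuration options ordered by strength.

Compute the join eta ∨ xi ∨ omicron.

omicron

Common upper bounds of {eta, xi, omicron}: mu, omicron.
The least among these is omicron.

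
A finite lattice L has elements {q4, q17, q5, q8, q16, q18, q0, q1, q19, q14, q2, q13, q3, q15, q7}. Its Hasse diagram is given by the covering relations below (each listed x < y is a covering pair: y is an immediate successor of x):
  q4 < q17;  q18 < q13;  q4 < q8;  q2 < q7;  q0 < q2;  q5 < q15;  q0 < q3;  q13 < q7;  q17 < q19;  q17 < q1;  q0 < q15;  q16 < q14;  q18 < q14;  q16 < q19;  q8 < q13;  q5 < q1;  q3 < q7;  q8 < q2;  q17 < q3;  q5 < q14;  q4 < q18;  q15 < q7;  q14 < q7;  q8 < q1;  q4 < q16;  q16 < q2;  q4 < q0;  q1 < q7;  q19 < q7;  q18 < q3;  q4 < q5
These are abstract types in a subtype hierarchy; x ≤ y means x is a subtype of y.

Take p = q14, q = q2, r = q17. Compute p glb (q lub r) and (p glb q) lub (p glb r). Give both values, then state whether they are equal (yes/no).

q14; q16; no

q lub r = q7, so p glb (q lub r) = q14 glb q7 = q14.
p glb q = q16 and p glb r = q4, so (p glb q) lub (p glb r) = q16 lub q4 = q16.
Equal: no.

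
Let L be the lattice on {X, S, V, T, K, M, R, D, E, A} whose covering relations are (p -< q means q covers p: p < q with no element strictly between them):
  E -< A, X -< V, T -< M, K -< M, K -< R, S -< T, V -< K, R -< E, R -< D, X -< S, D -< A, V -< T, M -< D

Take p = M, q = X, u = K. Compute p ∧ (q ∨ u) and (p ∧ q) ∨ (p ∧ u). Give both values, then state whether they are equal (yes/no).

K; K; yes

q ∨ u = K, so p ∧ (q ∨ u) = M ∧ K = K.
p ∧ q = X and p ∧ u = K, so (p ∧ q) ∨ (p ∧ u) = X ∨ K = K.
Equal: yes.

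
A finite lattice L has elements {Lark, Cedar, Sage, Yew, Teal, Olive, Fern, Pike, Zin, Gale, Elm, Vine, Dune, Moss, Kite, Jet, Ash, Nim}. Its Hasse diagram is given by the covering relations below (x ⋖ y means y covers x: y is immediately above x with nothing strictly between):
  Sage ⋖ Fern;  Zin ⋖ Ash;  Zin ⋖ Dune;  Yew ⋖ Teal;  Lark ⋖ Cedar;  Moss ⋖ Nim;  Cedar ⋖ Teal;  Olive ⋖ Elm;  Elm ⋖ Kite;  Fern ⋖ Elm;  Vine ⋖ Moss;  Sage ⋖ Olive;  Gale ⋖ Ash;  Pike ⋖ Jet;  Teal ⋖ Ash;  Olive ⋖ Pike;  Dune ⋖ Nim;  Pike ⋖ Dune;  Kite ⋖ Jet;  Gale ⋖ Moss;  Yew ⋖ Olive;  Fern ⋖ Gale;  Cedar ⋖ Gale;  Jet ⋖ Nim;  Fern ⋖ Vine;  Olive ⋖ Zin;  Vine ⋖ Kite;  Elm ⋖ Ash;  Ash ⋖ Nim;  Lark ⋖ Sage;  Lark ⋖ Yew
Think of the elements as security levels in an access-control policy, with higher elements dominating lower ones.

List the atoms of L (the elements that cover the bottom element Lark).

Cedar, Sage, Yew

The atoms are exactly the elements that cover Lark: Cedar, Sage, Yew.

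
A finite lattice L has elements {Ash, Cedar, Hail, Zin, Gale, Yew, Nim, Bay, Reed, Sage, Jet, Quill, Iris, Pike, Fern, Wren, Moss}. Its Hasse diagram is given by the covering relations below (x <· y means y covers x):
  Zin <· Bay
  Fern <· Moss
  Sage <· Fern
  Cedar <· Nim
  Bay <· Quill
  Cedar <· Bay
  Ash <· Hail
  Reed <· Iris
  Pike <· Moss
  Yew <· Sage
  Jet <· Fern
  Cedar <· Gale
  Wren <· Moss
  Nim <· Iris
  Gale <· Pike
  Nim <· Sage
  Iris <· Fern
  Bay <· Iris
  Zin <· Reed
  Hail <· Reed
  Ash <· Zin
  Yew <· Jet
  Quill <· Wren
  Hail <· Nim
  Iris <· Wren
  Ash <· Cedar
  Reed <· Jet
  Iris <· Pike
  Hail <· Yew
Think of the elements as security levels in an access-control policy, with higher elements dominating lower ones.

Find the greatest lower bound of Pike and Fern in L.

Iris

Common lower bounds of {Pike, Fern}: Ash, Bay, Cedar, Hail, Iris, Nim, Reed, Zin.
The greatest among these is Iris.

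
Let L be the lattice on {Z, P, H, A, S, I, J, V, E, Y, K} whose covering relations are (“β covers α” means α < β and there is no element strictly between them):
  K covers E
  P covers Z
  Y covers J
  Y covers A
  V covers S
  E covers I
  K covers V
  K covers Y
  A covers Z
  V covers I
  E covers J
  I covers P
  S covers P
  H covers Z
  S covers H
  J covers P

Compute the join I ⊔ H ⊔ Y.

Common upper bounds of {I, H, Y}: K.
The least among these is K.

K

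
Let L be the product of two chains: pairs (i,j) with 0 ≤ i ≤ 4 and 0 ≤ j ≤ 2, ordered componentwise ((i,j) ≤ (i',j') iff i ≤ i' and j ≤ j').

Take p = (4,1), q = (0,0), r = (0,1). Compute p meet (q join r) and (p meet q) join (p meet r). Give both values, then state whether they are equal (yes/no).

q join r = (0,1), so p meet (q join r) = (4,1) meet (0,1) = (0,1).
p meet q = (0,0) and p meet r = (0,1), so (p meet q) join (p meet r) = (0,0) join (0,1) = (0,1).
Equal: yes.

(0,1); (0,1); yes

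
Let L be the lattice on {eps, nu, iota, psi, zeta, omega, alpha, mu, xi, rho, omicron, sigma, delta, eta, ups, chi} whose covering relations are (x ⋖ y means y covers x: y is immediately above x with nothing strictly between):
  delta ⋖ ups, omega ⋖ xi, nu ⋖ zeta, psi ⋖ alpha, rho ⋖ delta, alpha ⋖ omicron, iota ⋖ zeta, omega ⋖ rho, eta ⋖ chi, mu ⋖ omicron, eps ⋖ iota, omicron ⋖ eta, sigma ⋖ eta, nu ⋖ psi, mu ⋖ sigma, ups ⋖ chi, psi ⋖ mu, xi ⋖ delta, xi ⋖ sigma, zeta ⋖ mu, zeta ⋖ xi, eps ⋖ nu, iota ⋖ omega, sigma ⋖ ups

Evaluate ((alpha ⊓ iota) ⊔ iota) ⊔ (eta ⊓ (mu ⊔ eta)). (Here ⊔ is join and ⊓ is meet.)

eta

alpha ∧ iota = eps
eps ∨ iota = iota
mu ∨ eta = eta
eta ∧ eta = eta
iota ∨ eta = eta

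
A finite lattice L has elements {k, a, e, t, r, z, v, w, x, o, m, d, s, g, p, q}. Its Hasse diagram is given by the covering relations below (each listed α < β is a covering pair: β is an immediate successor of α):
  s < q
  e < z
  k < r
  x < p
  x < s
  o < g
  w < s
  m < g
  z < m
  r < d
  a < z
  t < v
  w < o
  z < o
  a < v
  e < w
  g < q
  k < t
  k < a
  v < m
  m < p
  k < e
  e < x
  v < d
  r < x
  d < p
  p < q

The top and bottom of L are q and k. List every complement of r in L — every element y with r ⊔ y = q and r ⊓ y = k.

Need y with r ∨ y = q and r ∧ y = k.
Checking each element gives: g, o.

g, o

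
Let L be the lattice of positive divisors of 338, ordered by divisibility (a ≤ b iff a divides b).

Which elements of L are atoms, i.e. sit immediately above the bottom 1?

13, 2

The atoms are exactly the elements that cover 1: 13, 2.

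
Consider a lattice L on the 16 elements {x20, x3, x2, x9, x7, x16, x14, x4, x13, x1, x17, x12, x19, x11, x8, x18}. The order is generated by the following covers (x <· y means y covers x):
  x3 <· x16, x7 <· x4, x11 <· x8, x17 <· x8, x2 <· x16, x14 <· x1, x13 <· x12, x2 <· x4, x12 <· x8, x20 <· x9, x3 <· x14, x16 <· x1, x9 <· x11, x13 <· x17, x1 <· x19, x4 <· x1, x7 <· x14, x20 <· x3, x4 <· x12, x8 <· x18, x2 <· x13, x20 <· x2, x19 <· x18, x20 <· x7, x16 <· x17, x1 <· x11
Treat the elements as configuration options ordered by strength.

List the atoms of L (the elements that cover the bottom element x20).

x2, x3, x7, x9

The atoms are exactly the elements that cover x20: x2, x3, x7, x9.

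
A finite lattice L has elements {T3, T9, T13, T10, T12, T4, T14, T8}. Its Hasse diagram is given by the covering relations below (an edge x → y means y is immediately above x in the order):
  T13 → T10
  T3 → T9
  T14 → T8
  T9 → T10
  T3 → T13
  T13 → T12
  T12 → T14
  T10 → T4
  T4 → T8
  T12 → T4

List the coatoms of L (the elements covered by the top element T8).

The coatoms are exactly the elements covered by T8: T14, T4.

T14, T4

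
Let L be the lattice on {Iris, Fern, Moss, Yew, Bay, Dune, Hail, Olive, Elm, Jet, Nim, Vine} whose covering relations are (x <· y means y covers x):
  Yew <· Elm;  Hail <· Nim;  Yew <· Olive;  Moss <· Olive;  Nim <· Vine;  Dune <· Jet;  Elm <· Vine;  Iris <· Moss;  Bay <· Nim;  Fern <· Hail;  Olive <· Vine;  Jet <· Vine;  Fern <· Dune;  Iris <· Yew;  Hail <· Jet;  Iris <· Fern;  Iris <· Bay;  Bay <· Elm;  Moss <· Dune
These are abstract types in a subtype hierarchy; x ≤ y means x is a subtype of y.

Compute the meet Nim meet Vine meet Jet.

Common lower bounds of {Nim, Vine, Jet}: Fern, Hail, Iris.
The greatest among these is Hail.

Hail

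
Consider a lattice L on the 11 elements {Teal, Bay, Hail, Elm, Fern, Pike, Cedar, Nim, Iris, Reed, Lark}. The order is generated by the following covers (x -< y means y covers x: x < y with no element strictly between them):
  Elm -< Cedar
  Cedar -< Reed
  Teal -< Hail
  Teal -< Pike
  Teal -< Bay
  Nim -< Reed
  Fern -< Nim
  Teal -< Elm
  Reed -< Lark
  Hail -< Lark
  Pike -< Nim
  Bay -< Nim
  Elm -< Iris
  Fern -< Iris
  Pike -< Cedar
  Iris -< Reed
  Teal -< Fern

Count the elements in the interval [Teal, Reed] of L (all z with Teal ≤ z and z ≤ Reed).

9

The interval [Teal, Reed] = {Bay, Cedar, Elm, Fern, Iris, Nim, Pike, Reed, Teal}, which has 9 elements.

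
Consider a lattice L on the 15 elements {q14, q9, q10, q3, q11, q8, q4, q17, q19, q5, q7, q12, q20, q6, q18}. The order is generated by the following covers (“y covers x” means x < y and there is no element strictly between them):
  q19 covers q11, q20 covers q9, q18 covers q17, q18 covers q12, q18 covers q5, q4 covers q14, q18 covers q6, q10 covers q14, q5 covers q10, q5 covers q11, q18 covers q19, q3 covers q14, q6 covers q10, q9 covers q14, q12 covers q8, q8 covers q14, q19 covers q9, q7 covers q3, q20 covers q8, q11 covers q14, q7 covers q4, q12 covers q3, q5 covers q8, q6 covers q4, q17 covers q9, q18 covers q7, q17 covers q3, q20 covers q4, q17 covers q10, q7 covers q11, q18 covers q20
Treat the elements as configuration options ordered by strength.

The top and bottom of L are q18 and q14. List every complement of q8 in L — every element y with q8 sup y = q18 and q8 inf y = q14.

Need y with q8 ∨ y = q18 and q8 ∧ y = q14.
Checking each element gives: q17, q19, q6, q7.

q17, q19, q6, q7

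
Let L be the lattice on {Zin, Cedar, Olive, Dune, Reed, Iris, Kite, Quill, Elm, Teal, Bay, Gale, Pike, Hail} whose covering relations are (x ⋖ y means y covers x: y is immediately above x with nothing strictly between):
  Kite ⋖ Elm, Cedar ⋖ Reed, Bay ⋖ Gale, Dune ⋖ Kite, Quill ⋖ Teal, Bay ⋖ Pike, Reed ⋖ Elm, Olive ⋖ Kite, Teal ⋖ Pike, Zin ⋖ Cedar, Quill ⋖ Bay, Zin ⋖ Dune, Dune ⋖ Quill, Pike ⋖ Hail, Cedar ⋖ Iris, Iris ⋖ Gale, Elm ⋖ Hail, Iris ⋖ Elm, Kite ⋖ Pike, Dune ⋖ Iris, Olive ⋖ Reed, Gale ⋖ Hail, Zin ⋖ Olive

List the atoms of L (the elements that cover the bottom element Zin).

Cedar, Dune, Olive

The atoms are exactly the elements that cover Zin: Cedar, Dune, Olive.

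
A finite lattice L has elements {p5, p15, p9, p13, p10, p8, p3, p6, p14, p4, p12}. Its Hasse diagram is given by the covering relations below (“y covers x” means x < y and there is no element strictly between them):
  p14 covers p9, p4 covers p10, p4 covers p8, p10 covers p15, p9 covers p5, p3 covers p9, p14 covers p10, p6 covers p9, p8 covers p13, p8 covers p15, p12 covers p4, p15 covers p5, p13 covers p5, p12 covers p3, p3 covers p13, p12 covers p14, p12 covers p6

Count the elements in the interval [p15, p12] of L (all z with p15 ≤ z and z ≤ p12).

The interval [p15, p12] = {p10, p12, p14, p15, p4, p8}, which has 6 elements.

6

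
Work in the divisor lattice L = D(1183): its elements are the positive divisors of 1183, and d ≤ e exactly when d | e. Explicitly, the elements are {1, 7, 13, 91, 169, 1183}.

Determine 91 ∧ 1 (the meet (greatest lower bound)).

1

In the divisibility order, the meet is the greatest common divisor: gcd(91, 1) = 1.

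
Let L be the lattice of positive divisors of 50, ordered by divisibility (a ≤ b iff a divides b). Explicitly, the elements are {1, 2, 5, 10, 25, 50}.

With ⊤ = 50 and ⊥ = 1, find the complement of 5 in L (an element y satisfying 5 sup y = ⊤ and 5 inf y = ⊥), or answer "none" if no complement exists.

For every candidate y, either 5 ∨ y ≠ 50 or 5 ∧ y ≠ 1; no complement exists.

none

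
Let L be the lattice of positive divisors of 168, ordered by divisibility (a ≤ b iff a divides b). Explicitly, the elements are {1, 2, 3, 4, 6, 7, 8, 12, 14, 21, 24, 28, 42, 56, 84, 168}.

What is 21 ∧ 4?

1

In the divisibility order, the meet is the greatest common divisor: gcd(21, 4) = 1.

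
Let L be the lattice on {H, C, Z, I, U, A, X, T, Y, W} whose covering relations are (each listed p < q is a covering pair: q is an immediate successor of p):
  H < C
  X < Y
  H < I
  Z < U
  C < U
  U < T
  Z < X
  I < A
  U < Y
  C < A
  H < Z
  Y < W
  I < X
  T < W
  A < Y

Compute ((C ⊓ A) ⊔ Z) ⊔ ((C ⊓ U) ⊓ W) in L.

C ∧ A = C
C ∨ Z = U
C ∧ U = C
C ∧ W = C
U ∨ C = U

U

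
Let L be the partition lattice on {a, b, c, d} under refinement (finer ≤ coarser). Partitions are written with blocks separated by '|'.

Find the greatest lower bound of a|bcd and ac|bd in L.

The meet (common refinement) of a|bcd and ac|bd intersects blocks pairwise, giving a|bd|c.

a|bd|c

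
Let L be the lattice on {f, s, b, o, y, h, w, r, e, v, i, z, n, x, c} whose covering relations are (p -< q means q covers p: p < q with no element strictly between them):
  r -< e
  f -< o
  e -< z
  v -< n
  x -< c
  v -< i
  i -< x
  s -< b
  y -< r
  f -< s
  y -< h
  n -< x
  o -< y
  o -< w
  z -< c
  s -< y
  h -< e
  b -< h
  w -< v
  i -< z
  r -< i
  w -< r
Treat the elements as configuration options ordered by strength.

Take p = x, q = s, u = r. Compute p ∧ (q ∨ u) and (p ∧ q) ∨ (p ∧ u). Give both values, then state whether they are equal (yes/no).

r; r; yes

q ∨ u = r, so p ∧ (q ∨ u) = x ∧ r = r.
p ∧ q = s and p ∧ u = r, so (p ∧ q) ∨ (p ∧ u) = s ∨ r = r.
Equal: yes.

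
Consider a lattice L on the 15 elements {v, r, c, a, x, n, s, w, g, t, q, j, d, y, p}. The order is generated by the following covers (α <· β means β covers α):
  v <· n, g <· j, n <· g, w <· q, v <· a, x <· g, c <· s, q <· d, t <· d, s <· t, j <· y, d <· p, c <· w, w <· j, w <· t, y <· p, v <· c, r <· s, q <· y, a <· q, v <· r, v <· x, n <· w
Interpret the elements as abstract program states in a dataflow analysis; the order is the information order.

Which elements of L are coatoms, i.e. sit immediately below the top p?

The coatoms are exactly the elements covered by p: d, y.

d, y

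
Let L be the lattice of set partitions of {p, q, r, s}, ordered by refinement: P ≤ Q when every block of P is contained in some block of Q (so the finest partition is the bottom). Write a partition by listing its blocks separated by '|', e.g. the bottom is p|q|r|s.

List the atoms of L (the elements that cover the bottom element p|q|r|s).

pq|r|s, pr|q|s, ps|q|r, p|qr|s, p|qs|r, p|q|rs

The atoms are exactly the elements that cover p|q|r|s: pq|r|s, pr|q|s, ps|q|r, p|qr|s, p|qs|r, p|q|rs.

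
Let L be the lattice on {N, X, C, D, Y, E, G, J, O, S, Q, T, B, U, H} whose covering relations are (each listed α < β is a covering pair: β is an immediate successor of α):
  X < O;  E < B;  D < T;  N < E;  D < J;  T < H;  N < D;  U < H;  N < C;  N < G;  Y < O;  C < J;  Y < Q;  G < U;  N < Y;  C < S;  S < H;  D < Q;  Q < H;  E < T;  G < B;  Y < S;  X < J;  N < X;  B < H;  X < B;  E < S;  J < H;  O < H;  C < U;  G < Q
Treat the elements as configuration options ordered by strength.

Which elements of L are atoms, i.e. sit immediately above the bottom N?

The atoms are exactly the elements that cover N: C, D, E, G, X, Y.

C, D, E, G, X, Y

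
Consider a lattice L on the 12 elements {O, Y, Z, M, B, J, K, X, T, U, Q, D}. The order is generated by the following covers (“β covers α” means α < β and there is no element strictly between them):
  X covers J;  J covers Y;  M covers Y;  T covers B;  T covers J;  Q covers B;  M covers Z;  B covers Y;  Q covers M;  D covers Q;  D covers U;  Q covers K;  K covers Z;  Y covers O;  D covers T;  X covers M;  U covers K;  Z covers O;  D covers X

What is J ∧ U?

Common lower bounds of {J, U}: O.
The greatest among these is O.

O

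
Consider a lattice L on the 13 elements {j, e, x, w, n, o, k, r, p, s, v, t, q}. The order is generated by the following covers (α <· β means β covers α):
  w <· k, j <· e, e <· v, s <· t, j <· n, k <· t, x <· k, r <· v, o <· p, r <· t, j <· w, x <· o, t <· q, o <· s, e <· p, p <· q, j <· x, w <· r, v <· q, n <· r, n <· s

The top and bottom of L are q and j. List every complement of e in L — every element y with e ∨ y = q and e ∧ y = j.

Need y with e ∨ y = q and e ∧ y = j.
Checking each element gives: k, s, t.

k, s, t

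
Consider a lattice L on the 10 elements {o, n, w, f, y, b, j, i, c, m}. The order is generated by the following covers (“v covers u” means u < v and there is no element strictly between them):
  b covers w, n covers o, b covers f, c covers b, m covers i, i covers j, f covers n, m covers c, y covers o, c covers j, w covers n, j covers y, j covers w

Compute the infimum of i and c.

j

Common lower bounds of {i, c}: j, n, o, w, y.
The greatest among these is j.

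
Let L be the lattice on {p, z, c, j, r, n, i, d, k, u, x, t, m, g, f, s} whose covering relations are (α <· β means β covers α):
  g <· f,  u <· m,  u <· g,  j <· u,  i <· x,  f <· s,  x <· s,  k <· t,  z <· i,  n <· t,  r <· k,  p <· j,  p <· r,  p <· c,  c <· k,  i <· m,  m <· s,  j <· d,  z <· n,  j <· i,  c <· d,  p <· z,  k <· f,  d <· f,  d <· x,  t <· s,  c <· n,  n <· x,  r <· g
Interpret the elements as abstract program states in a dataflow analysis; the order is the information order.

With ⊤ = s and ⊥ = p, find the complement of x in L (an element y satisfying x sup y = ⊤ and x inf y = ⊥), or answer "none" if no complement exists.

Need y with x ∨ y = s and x ∧ y = p.
Checking each element gives: r.

r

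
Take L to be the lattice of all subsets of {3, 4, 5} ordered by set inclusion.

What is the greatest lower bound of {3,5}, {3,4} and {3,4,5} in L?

{3}

Under ⊆, meet is intersection: {3,5} ∩ {3,4} ∩ {3,4,5} = {3}.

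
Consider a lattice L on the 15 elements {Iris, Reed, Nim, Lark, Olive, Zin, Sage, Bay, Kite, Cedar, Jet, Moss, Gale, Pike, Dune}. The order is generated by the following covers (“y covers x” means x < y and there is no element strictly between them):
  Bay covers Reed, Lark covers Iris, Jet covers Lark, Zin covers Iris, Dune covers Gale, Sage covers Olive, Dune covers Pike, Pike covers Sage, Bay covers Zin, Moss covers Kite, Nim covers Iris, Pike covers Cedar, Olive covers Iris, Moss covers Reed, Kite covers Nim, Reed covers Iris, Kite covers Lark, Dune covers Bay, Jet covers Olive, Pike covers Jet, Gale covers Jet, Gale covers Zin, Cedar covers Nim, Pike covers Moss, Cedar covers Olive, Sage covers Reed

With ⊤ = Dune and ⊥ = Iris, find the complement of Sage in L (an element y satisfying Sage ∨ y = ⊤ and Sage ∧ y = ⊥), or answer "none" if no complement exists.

Need y with Sage ∨ y = Dune and Sage ∧ y = Iris.
Checking each element gives: Zin.

Zin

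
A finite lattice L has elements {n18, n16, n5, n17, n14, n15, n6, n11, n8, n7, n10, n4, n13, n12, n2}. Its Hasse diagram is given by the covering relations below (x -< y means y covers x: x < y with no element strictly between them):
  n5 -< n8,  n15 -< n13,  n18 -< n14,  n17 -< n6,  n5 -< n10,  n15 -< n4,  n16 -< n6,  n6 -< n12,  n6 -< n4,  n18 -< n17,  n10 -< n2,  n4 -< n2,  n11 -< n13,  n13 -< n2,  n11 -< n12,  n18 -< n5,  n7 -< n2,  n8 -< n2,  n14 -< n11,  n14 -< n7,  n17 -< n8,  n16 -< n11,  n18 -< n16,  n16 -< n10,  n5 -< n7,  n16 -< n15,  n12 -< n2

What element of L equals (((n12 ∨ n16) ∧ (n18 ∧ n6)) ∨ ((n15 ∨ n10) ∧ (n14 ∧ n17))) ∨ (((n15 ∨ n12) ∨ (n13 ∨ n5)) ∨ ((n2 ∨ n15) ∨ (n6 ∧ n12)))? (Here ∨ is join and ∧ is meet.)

n2

n12 ∨ n16 = n12
n18 ∧ n6 = n18
n12 ∧ n18 = n18
n15 ∨ n10 = n2
n14 ∧ n17 = n18
n2 ∧ n18 = n18
n18 ∨ n18 = n18
n15 ∨ n12 = n2
n13 ∨ n5 = n2
n2 ∨ n2 = n2
n2 ∨ n15 = n2
n6 ∧ n12 = n6
n2 ∨ n6 = n2
n2 ∨ n2 = n2
n18 ∨ n2 = n2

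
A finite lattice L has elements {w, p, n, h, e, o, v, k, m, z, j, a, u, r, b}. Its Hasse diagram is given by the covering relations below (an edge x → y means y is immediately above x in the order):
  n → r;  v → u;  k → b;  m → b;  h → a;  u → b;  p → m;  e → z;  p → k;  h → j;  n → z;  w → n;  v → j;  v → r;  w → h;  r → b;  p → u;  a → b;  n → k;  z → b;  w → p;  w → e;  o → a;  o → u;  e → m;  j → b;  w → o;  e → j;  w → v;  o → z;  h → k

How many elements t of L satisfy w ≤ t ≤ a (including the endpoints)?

The interval [w, a] = {a, h, o, w}, which has 4 elements.

4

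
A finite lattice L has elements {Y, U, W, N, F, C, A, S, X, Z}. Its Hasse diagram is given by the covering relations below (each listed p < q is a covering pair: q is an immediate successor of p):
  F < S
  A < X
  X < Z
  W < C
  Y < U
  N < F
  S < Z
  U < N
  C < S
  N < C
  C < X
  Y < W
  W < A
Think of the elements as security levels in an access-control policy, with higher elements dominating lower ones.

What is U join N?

Common upper bounds of {U, N}: C, F, N, S, X, Z.
The least among these is N.

N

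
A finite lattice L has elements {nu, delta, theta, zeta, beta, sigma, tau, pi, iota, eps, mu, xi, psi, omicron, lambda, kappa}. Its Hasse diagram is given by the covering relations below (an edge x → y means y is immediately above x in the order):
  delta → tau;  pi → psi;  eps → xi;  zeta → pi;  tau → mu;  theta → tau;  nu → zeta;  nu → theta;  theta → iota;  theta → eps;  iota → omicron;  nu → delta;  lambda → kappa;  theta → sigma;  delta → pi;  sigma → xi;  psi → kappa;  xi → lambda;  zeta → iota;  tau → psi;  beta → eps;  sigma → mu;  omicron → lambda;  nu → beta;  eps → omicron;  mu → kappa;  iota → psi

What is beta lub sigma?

Common upper bounds of {beta, sigma}: kappa, lambda, xi.
The least among these is xi.

xi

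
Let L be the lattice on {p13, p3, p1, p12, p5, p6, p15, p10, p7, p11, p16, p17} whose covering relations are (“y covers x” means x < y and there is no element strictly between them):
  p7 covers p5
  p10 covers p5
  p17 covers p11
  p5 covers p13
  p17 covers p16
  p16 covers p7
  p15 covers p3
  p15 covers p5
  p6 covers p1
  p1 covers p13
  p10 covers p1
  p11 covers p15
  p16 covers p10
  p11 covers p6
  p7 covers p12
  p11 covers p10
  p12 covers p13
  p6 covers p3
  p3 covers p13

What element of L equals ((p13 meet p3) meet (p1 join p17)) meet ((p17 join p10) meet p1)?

p13

p13 ∧ p3 = p13
p1 ∨ p17 = p17
p13 ∧ p17 = p13
p17 ∨ p10 = p17
p17 ∧ p1 = p1
p13 ∧ p1 = p13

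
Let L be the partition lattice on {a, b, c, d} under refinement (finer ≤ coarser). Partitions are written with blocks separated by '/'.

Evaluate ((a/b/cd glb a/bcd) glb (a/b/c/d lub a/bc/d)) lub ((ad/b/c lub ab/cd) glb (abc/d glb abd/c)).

ab/c/d

a/b/cd ∧ a/bcd = a/b/cd
a/b/c/d ∨ a/bc/d = a/bc/d
a/b/cd ∧ a/bc/d = a/b/c/d
ad/b/c ∨ ab/cd = abcd
abc/d ∧ abd/c = ab/c/d
abcd ∧ ab/c/d = ab/c/d
a/b/c/d ∨ ab/c/d = ab/c/d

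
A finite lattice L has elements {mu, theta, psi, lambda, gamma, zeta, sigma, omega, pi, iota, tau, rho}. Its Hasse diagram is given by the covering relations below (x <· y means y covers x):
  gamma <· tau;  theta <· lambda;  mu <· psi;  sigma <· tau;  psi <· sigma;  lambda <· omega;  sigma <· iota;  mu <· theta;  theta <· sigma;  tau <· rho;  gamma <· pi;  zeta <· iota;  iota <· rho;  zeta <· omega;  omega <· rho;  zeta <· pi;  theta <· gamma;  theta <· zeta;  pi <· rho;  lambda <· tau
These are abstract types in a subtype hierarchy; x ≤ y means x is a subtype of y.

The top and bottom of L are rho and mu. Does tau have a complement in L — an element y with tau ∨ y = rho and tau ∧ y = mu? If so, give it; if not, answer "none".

none

For every candidate y, either tau ∨ y ≠ rho or tau ∧ y ≠ mu; no complement exists.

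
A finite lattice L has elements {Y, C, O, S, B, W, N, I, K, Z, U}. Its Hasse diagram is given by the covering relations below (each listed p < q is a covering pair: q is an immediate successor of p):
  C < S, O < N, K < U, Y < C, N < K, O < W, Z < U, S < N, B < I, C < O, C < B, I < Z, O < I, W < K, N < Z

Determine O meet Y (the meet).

Y

Common lower bounds of {O, Y}: Y.
The greatest among these is Y.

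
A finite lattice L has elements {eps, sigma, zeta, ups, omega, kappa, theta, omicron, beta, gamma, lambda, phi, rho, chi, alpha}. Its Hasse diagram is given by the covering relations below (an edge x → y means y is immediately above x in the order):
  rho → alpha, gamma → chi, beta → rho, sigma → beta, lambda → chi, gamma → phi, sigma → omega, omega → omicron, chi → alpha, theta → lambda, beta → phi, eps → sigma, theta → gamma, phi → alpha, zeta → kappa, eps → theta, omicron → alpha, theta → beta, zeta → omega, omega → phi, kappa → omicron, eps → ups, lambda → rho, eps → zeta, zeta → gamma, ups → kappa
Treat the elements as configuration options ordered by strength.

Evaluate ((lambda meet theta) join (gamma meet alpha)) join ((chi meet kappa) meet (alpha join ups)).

lambda ∧ theta = theta
gamma ∧ alpha = gamma
theta ∨ gamma = gamma
chi ∧ kappa = zeta
alpha ∨ ups = alpha
zeta ∧ alpha = zeta
gamma ∨ zeta = gamma

gamma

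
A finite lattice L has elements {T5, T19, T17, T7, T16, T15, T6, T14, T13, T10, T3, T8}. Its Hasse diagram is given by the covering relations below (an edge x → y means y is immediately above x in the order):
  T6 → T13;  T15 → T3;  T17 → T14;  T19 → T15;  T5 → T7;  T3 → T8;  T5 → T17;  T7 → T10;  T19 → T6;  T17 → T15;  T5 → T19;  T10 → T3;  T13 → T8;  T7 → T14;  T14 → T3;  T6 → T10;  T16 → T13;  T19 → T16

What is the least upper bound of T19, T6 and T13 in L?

T13

Common upper bounds of {T19, T6, T13}: T13, T8.
The least among these is T13.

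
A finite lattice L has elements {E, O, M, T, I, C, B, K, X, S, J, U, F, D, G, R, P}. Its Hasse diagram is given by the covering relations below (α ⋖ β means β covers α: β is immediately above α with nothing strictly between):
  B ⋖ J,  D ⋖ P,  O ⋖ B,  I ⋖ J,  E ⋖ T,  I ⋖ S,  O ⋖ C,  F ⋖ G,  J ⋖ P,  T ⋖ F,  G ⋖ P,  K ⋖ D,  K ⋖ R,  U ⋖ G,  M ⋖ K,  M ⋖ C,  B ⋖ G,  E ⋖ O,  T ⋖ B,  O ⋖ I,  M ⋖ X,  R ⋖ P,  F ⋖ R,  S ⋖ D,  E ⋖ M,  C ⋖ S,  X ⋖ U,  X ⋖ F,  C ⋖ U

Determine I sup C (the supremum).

Common upper bounds of {I, C}: D, P, S.
The least among these is S.

S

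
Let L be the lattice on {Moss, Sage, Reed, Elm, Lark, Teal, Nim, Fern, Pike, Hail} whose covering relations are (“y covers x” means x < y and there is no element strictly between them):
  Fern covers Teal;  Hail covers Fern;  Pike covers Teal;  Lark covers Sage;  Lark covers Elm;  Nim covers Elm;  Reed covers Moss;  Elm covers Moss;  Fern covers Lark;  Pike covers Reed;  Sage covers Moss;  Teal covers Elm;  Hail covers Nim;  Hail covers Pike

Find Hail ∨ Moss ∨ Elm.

Common upper bounds of {Hail, Moss, Elm}: Hail.
The least among these is Hail.

Hail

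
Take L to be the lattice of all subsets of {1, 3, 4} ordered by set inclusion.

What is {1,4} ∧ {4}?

{4}

Common lower bounds of {{1,4}, {4}}: {4}, ∅.
The greatest among these is {4}.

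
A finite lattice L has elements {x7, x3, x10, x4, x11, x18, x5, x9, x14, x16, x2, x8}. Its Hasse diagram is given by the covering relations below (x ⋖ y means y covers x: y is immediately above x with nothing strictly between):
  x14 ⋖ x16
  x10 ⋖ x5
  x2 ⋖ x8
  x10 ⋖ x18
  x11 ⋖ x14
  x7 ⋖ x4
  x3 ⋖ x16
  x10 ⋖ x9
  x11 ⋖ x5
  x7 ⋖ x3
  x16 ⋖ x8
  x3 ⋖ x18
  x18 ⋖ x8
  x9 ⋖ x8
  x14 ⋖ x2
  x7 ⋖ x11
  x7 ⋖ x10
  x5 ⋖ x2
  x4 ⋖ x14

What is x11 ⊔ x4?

Common upper bounds of {x11, x4}: x14, x16, x2, x8.
The least among these is x14.

x14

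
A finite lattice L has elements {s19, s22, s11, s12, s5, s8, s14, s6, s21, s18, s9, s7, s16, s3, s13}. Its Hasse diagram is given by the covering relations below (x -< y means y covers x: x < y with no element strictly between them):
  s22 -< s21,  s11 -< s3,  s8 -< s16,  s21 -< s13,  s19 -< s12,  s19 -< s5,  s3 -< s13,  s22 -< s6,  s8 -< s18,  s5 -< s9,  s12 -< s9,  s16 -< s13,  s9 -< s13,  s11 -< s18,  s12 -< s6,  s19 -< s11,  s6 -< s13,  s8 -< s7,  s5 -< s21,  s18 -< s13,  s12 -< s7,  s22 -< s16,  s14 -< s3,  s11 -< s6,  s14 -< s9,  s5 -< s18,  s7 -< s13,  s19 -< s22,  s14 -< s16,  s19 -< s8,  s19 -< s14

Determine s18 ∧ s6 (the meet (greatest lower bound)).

Common lower bounds of {s18, s6}: s11, s19.
The greatest among these is s11.

s11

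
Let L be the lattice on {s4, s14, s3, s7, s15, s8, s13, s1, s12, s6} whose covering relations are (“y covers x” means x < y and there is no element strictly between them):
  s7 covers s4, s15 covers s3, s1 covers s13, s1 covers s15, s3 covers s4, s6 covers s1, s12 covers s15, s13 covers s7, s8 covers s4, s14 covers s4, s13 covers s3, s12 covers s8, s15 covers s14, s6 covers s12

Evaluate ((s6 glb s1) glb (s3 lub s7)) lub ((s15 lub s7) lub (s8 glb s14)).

s1

s6 ∧ s1 = s1
s3 ∨ s7 = s13
s1 ∧ s13 = s13
s15 ∨ s7 = s1
s8 ∧ s14 = s4
s1 ∨ s4 = s1
s13 ∨ s1 = s1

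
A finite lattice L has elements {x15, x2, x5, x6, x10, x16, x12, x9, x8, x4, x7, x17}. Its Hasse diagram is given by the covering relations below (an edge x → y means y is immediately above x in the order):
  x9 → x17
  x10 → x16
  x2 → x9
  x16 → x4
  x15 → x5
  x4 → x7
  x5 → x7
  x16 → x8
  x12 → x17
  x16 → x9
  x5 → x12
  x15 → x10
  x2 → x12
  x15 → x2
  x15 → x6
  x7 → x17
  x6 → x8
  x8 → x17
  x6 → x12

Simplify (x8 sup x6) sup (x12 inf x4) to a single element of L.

x8 ∨ x6 = x8
x12 ∧ x4 = x15
x8 ∨ x15 = x8

x8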